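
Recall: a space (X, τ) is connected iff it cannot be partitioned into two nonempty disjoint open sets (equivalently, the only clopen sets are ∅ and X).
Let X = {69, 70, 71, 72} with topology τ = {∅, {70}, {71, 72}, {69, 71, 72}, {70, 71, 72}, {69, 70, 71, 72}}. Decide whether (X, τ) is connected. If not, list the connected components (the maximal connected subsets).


(X, τ) is disconnected; components = [{70}, {69, 71, 72}].

Find clopen sets (U ∈ τ with X ∖ U ∈ τ):
  U = ∅, X ∖ U = {69, 70, 71, 72} — both open, so U is clopen.
  U = {70}, X ∖ U = {69, 71, 72} — both open, so U is clopen.
  U = {69, 71, 72}, X ∖ U = {70} — both open, so U is clopen.
  U = {69, 70, 71, 72}, X ∖ U = ∅ — both open, so U is clopen.
Nontrivial clopen(s) exist: e.g. {70}. So (X, τ) is disconnected.
Compute connected components by grouping points that agree on all clopens:
  component: {70}
  component: {69, 71, 72}


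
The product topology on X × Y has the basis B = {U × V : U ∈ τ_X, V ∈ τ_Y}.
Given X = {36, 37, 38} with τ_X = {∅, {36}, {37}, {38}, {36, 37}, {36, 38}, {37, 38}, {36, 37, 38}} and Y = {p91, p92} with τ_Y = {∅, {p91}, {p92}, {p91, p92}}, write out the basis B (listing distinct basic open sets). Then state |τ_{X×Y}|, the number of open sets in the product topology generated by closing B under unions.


Basis B = {∅ × ∅, {36} × {p91}, {36} × {p92}, {37} × {p91}, {37} × {p92}, {38} × {p91}, {38} × {p92}, {36} × {p91, p92}, {36, 37} × {p91}, {36, 38} × {p91}, {36, 37} × {p92}, {36, 38} × {p92}, {37} × {p91, p92}, {37, 38} × {p91}, {37, 38} × {p92}, {38} × {p91, p92}, {36, 37, 38} × {p91}, {36, 37, 38} × {p92}, {36, 37} × {p91, p92}, {36, 38} × {p91, p92}, {37, 38} × {p91, p92}, {36, 37, 38} × {p91, p92}}; |τ_{X×Y}| = 64.

Enumerate products U × V with U ∈ τ_X, V ∈ τ_Y (deduplicated):
  ∅ × ∅ = {} (∅)
  {36} × {p91} = {(36,p91)}
  {36} × {p92} = {(36,p92)}
  {37} × {p91} = {(37,p91)}
  {37} × {p92} = {(37,p92)}
  {38} × {p91} = {(38,p91)}
  {38} × {p92} = {(38,p92)}
  {36} × {p91, p92} = {(36,p91), (36,p92)}
  {36, 37} × {p91} = {(36,p91), (37,p91)}
  {36, 38} × {p91} = {(36,p91), (38,p91)}
  {36, 37} × {p92} = {(36,p92), (37,p92)}
  {36, 38} × {p92} = {(36,p92), (38,p92)}
  {37} × {p91, p92} = {(37,p91), (37,p92)}
  {37, 38} × {p91} = {(37,p91), (38,p91)}
  {37, 38} × {p92} = {(37,p92), (38,p92)}
  {38} × {p91, p92} = {(38,p91), (38,p92)}
  {36, 37, 38} × {p91} = {(36,p91), (37,p91), (38,p91)}
  {36, 37, 38} × {p92} = {(36,p92), (37,p92), (38,p92)}
  {36, 37} × {p91, p92} = {(36,p91), (36,p92), (37,p91), (37,p92)}
  {36, 38} × {p91, p92} = {(36,p91), (36,p92), (38,p91), (38,p92)}
  {37, 38} × {p91, p92} = {(37,p91), (37,p92), (38,p91), (38,p92)}
  {36, 37, 38} × {p91, p92} = {(36,p91), (36,p92), (37,p91), (37,p92), (38,p91), (38,p92)}
These 22 distinct sets form the basis B.
Close under arbitrary unions to get τ_{X×Y}; counting gives |τ_{X×Y}| = 64.


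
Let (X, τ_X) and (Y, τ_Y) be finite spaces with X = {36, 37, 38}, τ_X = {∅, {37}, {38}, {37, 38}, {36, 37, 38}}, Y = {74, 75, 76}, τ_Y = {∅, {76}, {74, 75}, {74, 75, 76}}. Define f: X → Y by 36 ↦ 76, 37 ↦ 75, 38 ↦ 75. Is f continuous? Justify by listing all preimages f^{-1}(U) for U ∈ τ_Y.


f is NOT continuous.

Compute f^{-1}(U) for each U ∈ τ_Y:
  U = ∅: f^{-1}(U) = ∅ ∈ τ_X ✓.
  U = {76}: f^{-1}(U) = {36} ∉ τ_X ✗.
  U = {74, 75}: f^{-1}(U) = {37, 38} ∈ τ_X ✓.
  U = {74, 75, 76}: f^{-1}(U) = {36, 37, 38} ∈ τ_X ✓.
Found U = {76} with f^{-1}(U) = {36} not in τ_X. Therefore f is NOT continuous.


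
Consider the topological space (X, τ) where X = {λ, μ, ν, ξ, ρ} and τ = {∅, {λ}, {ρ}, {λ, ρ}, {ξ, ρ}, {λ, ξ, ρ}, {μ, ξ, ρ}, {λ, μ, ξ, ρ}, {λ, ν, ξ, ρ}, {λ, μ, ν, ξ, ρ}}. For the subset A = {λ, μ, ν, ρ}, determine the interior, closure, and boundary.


int(A) = {λ, ρ}, cl(A) = {λ, μ, ν, ξ, ρ}, ∂A = {μ, ν, ξ}.

Closed sets in (X, τ) are complements of opens:
  closed(X, τ) = {∅, {μ}, {ν}, {λ, ν}, {μ, ν}, {λ, μ, ν}, {μ, ν, ξ}, {λ, μ, ν, ξ}, {μ, ν, ξ, ρ}, {λ, μ, ν, ξ, ρ}}.
int(A) = ⋃ {U ∈ τ : U ⊆ A}. Opens contained in A: ∅, {λ}, {ρ}, {λ, ρ}.
Taking the union of these: int(A) = {λ, ρ}.
cl(A) = ⋂ {C closed : A ⊆ C}. Closed sets containing A: {λ, μ, ν, ξ, ρ}.
Intersecting these: cl(A) = {λ, μ, ν, ξ, ρ}.
∂A = cl(A) ∖ int(A) = {λ, μ, ν, ξ, ρ} ∖ {λ, ρ} = {μ, ν, ξ}.


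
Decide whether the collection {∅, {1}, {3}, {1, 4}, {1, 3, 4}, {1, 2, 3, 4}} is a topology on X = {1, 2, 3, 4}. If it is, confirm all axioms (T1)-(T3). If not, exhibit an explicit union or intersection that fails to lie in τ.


τ is NOT a topology on X.

Axiom (T1): ∅ ∈ τ? Yes; X ∈ τ? Yes.
Axiom (T2/T3): check pairwise unions and intersections of members of τ.
Counterexample for (T2): {1} ∪ {3} = {1, 3} ∉ τ. Therefore τ is NOT a topology.


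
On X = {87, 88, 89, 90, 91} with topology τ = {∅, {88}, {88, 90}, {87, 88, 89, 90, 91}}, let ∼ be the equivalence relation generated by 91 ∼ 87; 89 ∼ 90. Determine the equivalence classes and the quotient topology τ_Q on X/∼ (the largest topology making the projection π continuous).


X/∼ = {[87=91], [88], [89=90]}; |τ_Q| = 3.

Equivalence classes: [87=91], [88], [89=90].
Quotient map π: X → X/∼ sends 87 ↦ [87=91], 88 ↦ [88], 89 ↦ [89=90], 90 ↦ [89=90], 91 ↦ [87=91].
For each subset V ⊆ X/∼, compute π^{-1}(V) ⊆ X and check whether π^{-1}(V) ∈ τ. V is open in τ_Q iff π^{-1}(V) ∈ τ.
  V = {}: π^{-1}(V) = ∅ ∈ τ ✓.
  V = {[87=91]}: π^{-1}(V) = {87, 91} ∉ τ ✗.
  V = {[88]}: π^{-1}(V) = {88} ∈ τ ✓.
  V = {[87=91], [88]}: π^{-1}(V) = {87, 88, 91} ∉ τ ✗.
  V = {[89=90]}: π^{-1}(V) = {89, 90} ∉ τ ✗.
  V = {[87=91], [89=90]}: π^{-1}(V) = {87, 89, 90, 91} ∉ τ ✗.
  V = {[88], [89=90]}: π^{-1}(V) = {88, 89, 90} ∉ τ ✗.
  V = {[87=91], [88], [89=90]}: π^{-1}(V) = {87, 88, 89, 90, 91} ∈ τ ✓.
Open sets in the quotient: τ_Q = {{}, {[88]}, {[87=91], [88], [89=90]}} (3 elements).


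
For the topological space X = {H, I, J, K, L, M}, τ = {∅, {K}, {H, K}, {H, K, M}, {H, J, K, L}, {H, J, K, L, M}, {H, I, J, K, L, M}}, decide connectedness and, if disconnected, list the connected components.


(X, τ) is connected.

Find clopen sets (U ∈ τ with X ∖ U ∈ τ):
  U = ∅, X ∖ U = {H, I, J, K, L, M} — both open, so U is clopen.
  U = {H, I, J, K, L, M}, X ∖ U = ∅ — both open, so U is clopen.
Only trivial clopens (∅ and X) exist, so (X, τ) is connected.
Compute connected components by grouping points that agree on all clopens:
  component: {H, I, J, K, L, M}


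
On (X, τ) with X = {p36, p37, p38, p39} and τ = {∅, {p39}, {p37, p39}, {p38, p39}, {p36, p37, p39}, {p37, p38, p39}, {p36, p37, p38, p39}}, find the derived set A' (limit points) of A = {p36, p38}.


A' = ∅

For each x ∈ X, list the open sets U ∈ τ with x ∈ U, then check whether U ∩ (A ∖ {x}) ≠ ∅ for every such U.
  x = p36: open {p36, p37, p39} ∋ x has {p36, p37, p39} ∩ (A ∖ {p36}) = ∅, so x is NOT a limit point.
  x = p37: open {p37, p39} ∋ x has {p37, p39} ∩ (A ∖ {p37}) = ∅, so x is NOT a limit point.
  x = p38: open {p38, p39} ∋ x has {p38, p39} ∩ (A ∖ {p38}) = ∅, so x is NOT a limit point.
  x = p39: open {p39} ∋ x has {p39} ∩ (A ∖ {p39}) = ∅, so x is NOT a limit point.
Collecting: A' = ∅.


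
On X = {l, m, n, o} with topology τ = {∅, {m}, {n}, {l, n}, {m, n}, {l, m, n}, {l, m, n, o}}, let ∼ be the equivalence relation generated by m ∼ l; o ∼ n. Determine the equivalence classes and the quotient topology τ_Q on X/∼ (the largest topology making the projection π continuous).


X/∼ = {[l=m], [n=o]}; |τ_Q| = 2.

Equivalence classes: [l=m], [n=o].
Quotient map π: X → X/∼ sends l ↦ [l=m], m ↦ [l=m], n ↦ [n=o], o ↦ [n=o].
For each subset V ⊆ X/∼, compute π^{-1}(V) ⊆ X and check whether π^{-1}(V) ∈ τ. V is open in τ_Q iff π^{-1}(V) ∈ τ.
  V = {}: π^{-1}(V) = ∅ ∈ τ ✓.
  V = {[l=m]}: π^{-1}(V) = {l, m} ∉ τ ✗.
  V = {[n=o]}: π^{-1}(V) = {n, o} ∉ τ ✗.
  V = {[l=m], [n=o]}: π^{-1}(V) = {l, m, n, o} ∈ τ ✓.
Open sets in the quotient: τ_Q = {{}, {[l=m], [n=o]}} (2 elements).


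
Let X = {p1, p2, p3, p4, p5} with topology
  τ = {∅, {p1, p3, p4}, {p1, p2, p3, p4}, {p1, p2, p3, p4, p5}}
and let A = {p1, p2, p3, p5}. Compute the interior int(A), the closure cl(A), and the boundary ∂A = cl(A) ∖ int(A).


int(A) = ∅, cl(A) = {p1, p2, p3, p4, p5}, ∂A = {p1, p2, p3, p4, p5}.

Closed sets in (X, τ) are complements of opens:
  closed(X, τ) = {∅, {p5}, {p2, p5}, {p1, p2, p3, p4, p5}}.
int(A) = ⋃ {U ∈ τ : U ⊆ A}. Opens contained in A: ∅.
Taking the union of these: int(A) = ∅.
cl(A) = ⋂ {C closed : A ⊆ C}. Closed sets containing A: {p1, p2, p3, p4, p5}.
Intersecting these: cl(A) = {p1, p2, p3, p4, p5}.
∂A = cl(A) ∖ int(A) = {p1, p2, p3, p4, p5} ∖ ∅ = {p1, p2, p3, p4, p5}.


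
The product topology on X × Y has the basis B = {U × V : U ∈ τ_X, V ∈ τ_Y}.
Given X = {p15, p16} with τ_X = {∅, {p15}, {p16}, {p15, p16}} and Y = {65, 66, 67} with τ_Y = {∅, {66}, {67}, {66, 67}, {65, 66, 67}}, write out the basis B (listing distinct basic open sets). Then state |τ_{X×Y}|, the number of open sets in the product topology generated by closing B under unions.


Basis B = {∅ × ∅, {p15} × {66}, {p15} × {67}, {p16} × {66}, {p16} × {67}, {p15} × {66, 67}, {p15, p16} × {66}, {p15, p16} × {67}, {p16} × {66, 67}, {p15} × {65, 66, 67}, {p16} × {65, 66, 67}, {p15, p16} × {66, 67}, {p15, p16} × {65, 66, 67}}; |τ_{X×Y}| = 25.

Enumerate products U × V with U ∈ τ_X, V ∈ τ_Y (deduplicated):
  ∅ × ∅ = {} (∅)
  {p15} × {66} = {(p15,66)}
  {p15} × {67} = {(p15,67)}
  {p16} × {66} = {(p16,66)}
  {p16} × {67} = {(p16,67)}
  {p15} × {66, 67} = {(p15,66), (p15,67)}
  {p15, p16} × {66} = {(p15,66), (p16,66)}
  {p15, p16} × {67} = {(p15,67), (p16,67)}
  {p16} × {66, 67} = {(p16,66), (p16,67)}
  {p15} × {65, 66, 67} = {(p15,65), (p15,66), (p15,67)}
  {p16} × {65, 66, 67} = {(p16,65), (p16,66), (p16,67)}
  {p15, p16} × {66, 67} = {(p15,66), (p15,67), (p16,66), (p16,67)}
  {p15, p16} × {65, 66, 67} = {(p15,65), (p15,66), (p15,67), (p16,65), (p16,66), (p16,67)}
These 13 distinct sets form the basis B.
Close under arbitrary unions to get τ_{X×Y}; counting gives |τ_{X×Y}| = 25.


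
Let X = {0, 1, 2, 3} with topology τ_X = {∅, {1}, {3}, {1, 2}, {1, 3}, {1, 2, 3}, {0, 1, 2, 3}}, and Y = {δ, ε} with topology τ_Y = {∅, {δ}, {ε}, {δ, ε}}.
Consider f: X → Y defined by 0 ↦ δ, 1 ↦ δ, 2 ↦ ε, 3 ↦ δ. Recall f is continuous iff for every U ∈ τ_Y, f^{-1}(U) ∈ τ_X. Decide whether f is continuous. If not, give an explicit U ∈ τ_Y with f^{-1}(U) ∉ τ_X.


f is NOT continuous.

Compute f^{-1}(U) for each U ∈ τ_Y:
  U = ∅: f^{-1}(U) = ∅ ∈ τ_X ✓.
  U = {δ}: f^{-1}(U) = {0, 1, 3} ∉ τ_X ✗.
  U = {ε}: f^{-1}(U) = {2} ∉ τ_X ✗.
  U = {δ, ε}: f^{-1}(U) = {0, 1, 2, 3} ∈ τ_X ✓.
Found U = {δ} with f^{-1}(U) = {0, 1, 3} not in τ_X. Therefore f is NOT continuous.


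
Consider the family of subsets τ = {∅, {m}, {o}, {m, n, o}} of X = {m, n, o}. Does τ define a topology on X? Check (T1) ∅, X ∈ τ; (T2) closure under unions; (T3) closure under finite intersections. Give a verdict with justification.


τ is NOT a topology on X.

Axiom (T1): ∅ ∈ τ? Yes; X ∈ τ? Yes.
Axiom (T2/T3): check pairwise unions and intersections of members of τ.
Counterexample for (T2): {m} ∪ {o} = {m, o} ∉ τ. Therefore τ is NOT a topology.


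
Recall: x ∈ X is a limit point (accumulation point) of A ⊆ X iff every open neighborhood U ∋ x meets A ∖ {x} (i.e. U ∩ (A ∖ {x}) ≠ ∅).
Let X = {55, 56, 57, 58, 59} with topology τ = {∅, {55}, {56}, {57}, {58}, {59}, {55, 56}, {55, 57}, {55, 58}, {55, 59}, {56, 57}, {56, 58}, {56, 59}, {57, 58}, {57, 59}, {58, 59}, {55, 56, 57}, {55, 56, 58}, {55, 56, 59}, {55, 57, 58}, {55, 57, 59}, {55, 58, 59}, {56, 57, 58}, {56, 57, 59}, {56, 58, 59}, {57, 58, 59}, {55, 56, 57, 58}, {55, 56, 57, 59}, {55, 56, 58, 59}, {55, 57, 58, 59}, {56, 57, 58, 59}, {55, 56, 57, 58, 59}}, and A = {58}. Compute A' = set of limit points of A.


A' = ∅

For each x ∈ X, list the open sets U ∈ τ with x ∈ U, then check whether U ∩ (A ∖ {x}) ≠ ∅ for every such U.
  x = 55: open {55} ∋ x has {55} ∩ (A ∖ {55}) = ∅, so x is NOT a limit point.
  x = 56: open {56} ∋ x has {56} ∩ (A ∖ {56}) = ∅, so x is NOT a limit point.
  x = 57: open {57} ∋ x has {57} ∩ (A ∖ {57}) = ∅, so x is NOT a limit point.
  x = 58: open {58} ∋ x has {58} ∩ (A ∖ {58}) = ∅, so x is NOT a limit point.
  x = 59: open {59} ∋ x has {59} ∩ (A ∖ {59}) = ∅, so x is NOT a limit point.
Collecting: A' = ∅.


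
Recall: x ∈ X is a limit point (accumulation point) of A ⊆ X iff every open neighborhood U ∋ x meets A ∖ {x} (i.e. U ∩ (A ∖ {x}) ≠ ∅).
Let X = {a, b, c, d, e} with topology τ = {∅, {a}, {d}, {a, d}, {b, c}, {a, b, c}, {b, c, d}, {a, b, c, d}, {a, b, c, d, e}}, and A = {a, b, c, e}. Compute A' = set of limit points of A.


A' = {b, c, e}

For each x ∈ X, list the open sets U ∈ τ with x ∈ U, then check whether U ∩ (A ∖ {x}) ≠ ∅ for every such U.
  x = a: open {a} ∋ x has {a} ∩ (A ∖ {a}) = ∅, so x is NOT a limit point.
  x = b: opens ∋ x are {b, c}, {a, b, c}, {b, c, d}, {a, b, c, d}, {a, b, c, d, e}; each meets A ∖ {b}, so x IS a limit point.
  x = c: opens ∋ x are {b, c}, {a, b, c}, {b, c, d}, {a, b, c, d}, {a, b, c, d, e}; each meets A ∖ {c}, so x IS a limit point.
  x = d: open {d} ∋ x has {d} ∩ (A ∖ {d}) = ∅, so x is NOT a limit point.
  x = e: opens ∋ x are {a, b, c, d, e}; each meets A ∖ {e}, so x IS a limit point.
Collecting: A' = {b, c, e}.


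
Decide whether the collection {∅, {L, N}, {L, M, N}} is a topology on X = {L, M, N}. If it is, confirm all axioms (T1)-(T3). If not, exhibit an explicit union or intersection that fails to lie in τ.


τ IS a topology on X.

Axiom (T1): ∅ ∈ τ? Yes; X ∈ τ? Yes.
Axiom (T2/T3): check pairwise unions and intersections of members of τ.
All pairwise intersections and unions checked — each lies in τ. Therefore τ satisfies (T1), (T2), (T3): it IS a topology on X.


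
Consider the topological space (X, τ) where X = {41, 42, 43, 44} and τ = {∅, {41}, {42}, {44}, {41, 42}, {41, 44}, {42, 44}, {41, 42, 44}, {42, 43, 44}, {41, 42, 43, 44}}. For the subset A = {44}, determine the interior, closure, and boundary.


int(A) = {44}, cl(A) = {43, 44}, ∂A = {43}.

Closed sets in (X, τ) are complements of opens:
  closed(X, τ) = {∅, {41}, {43}, {41, 43}, {42, 43}, {43, 44}, {41, 42, 43}, {41, 43, 44}, {42, 43, 44}, {41, 42, 43, 44}}.
int(A) = ⋃ {U ∈ τ : U ⊆ A}. Opens contained in A: ∅, {44}.
Taking the union of these: int(A) = {44}.
cl(A) = ⋂ {C closed : A ⊆ C}. Closed sets containing A: {43, 44}, {41, 43, 44}, {42, 43, 44}, {41, 42, 43, 44}.
Intersecting these: cl(A) = {43, 44}.
∂A = cl(A) ∖ int(A) = {43, 44} ∖ {44} = {43}.


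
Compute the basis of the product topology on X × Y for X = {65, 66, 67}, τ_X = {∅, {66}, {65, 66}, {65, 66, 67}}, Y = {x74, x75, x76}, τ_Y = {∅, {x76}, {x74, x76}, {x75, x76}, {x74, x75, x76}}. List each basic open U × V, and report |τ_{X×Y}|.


Basis B = {∅ × ∅, {66} × {x76}, {65, 66} × {x76}, {66} × {x74, x76}, {66} × {x75, x76}, {65, 66, 67} × {x76}, {66} × {x74, x75, x76}, {65, 66} × {x74, x76}, {65, 66} × {x75, x76}, {65, 66} × {x74, x75, x76}, {65, 66, 67} × {x74, x76}, {65, 66, 67} × {x75, x76}, {65, 66, 67} × {x74, x75, x76}}; |τ_{X×Y}| = 30.

Enumerate products U × V with U ∈ τ_X, V ∈ τ_Y (deduplicated):
  ∅ × ∅ = {} (∅)
  {66} × {x76} = {(66,x76)}
  {65, 66} × {x76} = {(65,x76), (66,x76)}
  {66} × {x74, x76} = {(66,x74), (66,x76)}
  {66} × {x75, x76} = {(66,x75), (66,x76)}
  {65, 66, 67} × {x76} = {(65,x76), (66,x76), (67,x76)}
  {66} × {x74, x75, x76} = {(66,x74), (66,x75), (66,x76)}
  {65, 66} × {x74, x76} = {(65,x74), (65,x76), (66,x74), (66,x76)}
  {65, 66} × {x75, x76} = {(65,x75), (65,x76), (66,x75), (66,x76)}
  {65, 66} × {x74, x75, x76} = {(65,x74), (65,x75), (65,x76), (66,x74), (66,x75), (66,x76)}
  {65, 66, 67} × {x74, x76} = {(65,x74), (65,x76), (66,x74), (66,x76), (67,x74), (67,x76)}
  {65, 66, 67} × {x75, x76} = {(65,x75), (65,x76), (66,x75), (66,x76), (67,x75), (67,x76)}
  {65, 66, 67} × {x74, x75, x76} = {(65,x74), (65,x75), (65,x76), (66,x74), (66,x75), (66,x76), (67,x74), (67,x75), (67,x76)}
These 13 distinct sets form the basis B.
Close under arbitrary unions to get τ_{X×Y}; counting gives |τ_{X×Y}| = 30.


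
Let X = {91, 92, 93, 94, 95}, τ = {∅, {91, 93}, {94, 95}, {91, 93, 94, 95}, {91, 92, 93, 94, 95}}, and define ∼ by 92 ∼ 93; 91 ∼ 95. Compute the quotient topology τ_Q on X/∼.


X/∼ = {[91=95], [92=93], [94]}; |τ_Q| = 2.

Equivalence classes: [91=95], [92=93], [94].
Quotient map π: X → X/∼ sends 91 ↦ [91=95], 92 ↦ [92=93], 93 ↦ [92=93], 94 ↦ [94], 95 ↦ [91=95].
For each subset V ⊆ X/∼, compute π^{-1}(V) ⊆ X and check whether π^{-1}(V) ∈ τ. V is open in τ_Q iff π^{-1}(V) ∈ τ.
  V = {}: π^{-1}(V) = ∅ ∈ τ ✓.
  V = {[91=95]}: π^{-1}(V) = {91, 95} ∉ τ ✗.
  V = {[92=93]}: π^{-1}(V) = {92, 93} ∉ τ ✗.
  V = {[91=95], [92=93]}: π^{-1}(V) = {91, 92, 93, 95} ∉ τ ✗.
  V = {[94]}: π^{-1}(V) = {94} ∉ τ ✗.
  V = {[91=95], [94]}: π^{-1}(V) = {91, 94, 95} ∉ τ ✗.
  V = {[92=93], [94]}: π^{-1}(V) = {92, 93, 94} ∉ τ ✗.
  V = {[91=95], [92=93], [94]}: π^{-1}(V) = {91, 92, 93, 94, 95} ∈ τ ✓.
Open sets in the quotient: τ_Q = {{}, {[91=95], [92=93], [94]}} (2 elements).


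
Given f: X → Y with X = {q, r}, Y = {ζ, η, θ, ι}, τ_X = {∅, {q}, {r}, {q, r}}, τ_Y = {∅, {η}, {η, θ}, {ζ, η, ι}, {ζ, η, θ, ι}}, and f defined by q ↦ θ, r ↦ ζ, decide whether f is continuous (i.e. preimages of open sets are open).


f IS continuous.

Compute f^{-1}(U) for each U ∈ τ_Y:
  U = ∅: f^{-1}(U) = ∅ ∈ τ_X ✓.
  U = {η}: f^{-1}(U) = ∅ ∈ τ_X ✓.
  U = {η, θ}: f^{-1}(U) = {q} ∈ τ_X ✓.
  U = {ζ, η, ι}: f^{-1}(U) = {r} ∈ τ_X ✓.
  U = {ζ, η, θ, ι}: f^{-1}(U) = {q, r} ∈ τ_X ✓.
Every preimage lies in τ_X, so f IS continuous.


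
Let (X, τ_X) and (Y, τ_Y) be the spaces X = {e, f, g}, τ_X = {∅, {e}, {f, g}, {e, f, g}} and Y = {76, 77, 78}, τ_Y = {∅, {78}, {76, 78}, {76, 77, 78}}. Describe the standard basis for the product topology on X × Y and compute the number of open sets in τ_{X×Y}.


Basis B = {∅ × ∅, {e} × {78}, {e} × {76, 78}, {f, g} × {78}, {e} × {76, 77, 78}, {e, f, g} × {78}, {f, g} × {76, 78}, {e, f, g} × {76, 78}, {f, g} × {76, 77, 78}, {e, f, g} × {76, 77, 78}}; |τ_{X×Y}| = 16.

Enumerate products U × V with U ∈ τ_X, V ∈ τ_Y (deduplicated):
  ∅ × ∅ = {} (∅)
  {e} × {78} = {(e,78)}
  {e} × {76, 78} = {(e,76), (e,78)}
  {f, g} × {78} = {(f,78), (g,78)}
  {e} × {76, 77, 78} = {(e,76), (e,77), (e,78)}
  {e, f, g} × {78} = {(e,78), (f,78), (g,78)}
  {f, g} × {76, 78} = {(f,76), (f,78), (g,76), (g,78)}
  {e, f, g} × {76, 78} = {(e,76), (e,78), (f,76), (f,78), (g,76), (g,78)}
  {f, g} × {76, 77, 78} = {(f,76), (f,77), (f,78), (g,76), (g,77), (g,78)}
  {e, f, g} × {76, 77, 78} = {(e,76), (e,77), (e,78), (f,76), (f,77), (f,78), (g,76), (g,77), (g,78)}
These 10 distinct sets form the basis B.
Close under arbitrary unions to get τ_{X×Y}; counting gives |τ_{X×Y}| = 16.


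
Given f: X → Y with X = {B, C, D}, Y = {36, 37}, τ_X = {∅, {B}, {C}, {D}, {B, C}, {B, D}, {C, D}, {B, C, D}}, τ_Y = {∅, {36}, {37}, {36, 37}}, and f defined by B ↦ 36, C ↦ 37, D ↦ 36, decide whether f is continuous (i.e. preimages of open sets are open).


f IS continuous.

Compute f^{-1}(U) for each U ∈ τ_Y:
  U = ∅: f^{-1}(U) = ∅ ∈ τ_X ✓.
  U = {36}: f^{-1}(U) = {B, D} ∈ τ_X ✓.
  U = {37}: f^{-1}(U) = {C} ∈ τ_X ✓.
  U = {36, 37}: f^{-1}(U) = {B, C, D} ∈ τ_X ✓.
Every preimage lies in τ_X, so f IS continuous.


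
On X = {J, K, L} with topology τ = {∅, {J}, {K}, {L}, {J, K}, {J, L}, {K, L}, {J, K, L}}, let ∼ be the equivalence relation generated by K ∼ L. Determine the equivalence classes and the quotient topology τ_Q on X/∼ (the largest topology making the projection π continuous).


X/∼ = {[J], [K=L]}; |τ_Q| = 4.

Equivalence classes: [J], [K=L].
Quotient map π: X → X/∼ sends J ↦ [J], K ↦ [K=L], L ↦ [K=L].
For each subset V ⊆ X/∼, compute π^{-1}(V) ⊆ X and check whether π^{-1}(V) ∈ τ. V is open in τ_Q iff π^{-1}(V) ∈ τ.
  V = {}: π^{-1}(V) = ∅ ∈ τ ✓.
  V = {[J]}: π^{-1}(V) = {J} ∈ τ ✓.
  V = {[K=L]}: π^{-1}(V) = {K, L} ∈ τ ✓.
  V = {[J], [K=L]}: π^{-1}(V) = {J, K, L} ∈ τ ✓.
Open sets in the quotient: τ_Q = {{}, {[J]}, {[K=L]}, {[J], [K=L]}} (4 elements).


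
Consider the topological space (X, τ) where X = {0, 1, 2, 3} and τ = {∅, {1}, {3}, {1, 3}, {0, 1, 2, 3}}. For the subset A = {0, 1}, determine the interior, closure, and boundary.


int(A) = {1}, cl(A) = {0, 1, 2}, ∂A = {0, 2}.

Closed sets in (X, τ) are complements of opens:
  closed(X, τ) = {∅, {0, 2}, {0, 1, 2}, {0, 2, 3}, {0, 1, 2, 3}}.
int(A) = ⋃ {U ∈ τ : U ⊆ A}. Opens contained in A: ∅, {1}.
Taking the union of these: int(A) = {1}.
cl(A) = ⋂ {C closed : A ⊆ C}. Closed sets containing A: {0, 1, 2}, {0, 1, 2, 3}.
Intersecting these: cl(A) = {0, 1, 2}.
∂A = cl(A) ∖ int(A) = {0, 1, 2} ∖ {1} = {0, 2}.


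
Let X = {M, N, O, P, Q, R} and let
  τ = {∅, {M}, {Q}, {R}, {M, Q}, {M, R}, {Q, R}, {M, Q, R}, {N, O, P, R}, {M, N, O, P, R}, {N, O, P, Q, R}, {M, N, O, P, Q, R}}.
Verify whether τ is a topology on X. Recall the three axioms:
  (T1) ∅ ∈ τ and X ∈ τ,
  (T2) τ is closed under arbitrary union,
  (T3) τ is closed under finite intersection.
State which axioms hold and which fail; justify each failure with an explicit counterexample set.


τ IS a topology on X.

Axiom (T1): ∅ ∈ τ? Yes; X ∈ τ? Yes.
Axiom (T2/T3): check pairwise unions and intersections of members of τ.
All pairwise intersections and unions checked — each lies in τ. Therefore τ satisfies (T1), (T2), (T3): it IS a topology on X.


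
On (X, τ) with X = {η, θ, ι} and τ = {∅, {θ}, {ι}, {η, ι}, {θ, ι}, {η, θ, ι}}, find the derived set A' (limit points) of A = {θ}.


A' = ∅

For each x ∈ X, list the open sets U ∈ τ with x ∈ U, then check whether U ∩ (A ∖ {x}) ≠ ∅ for every such U.
  x = η: open {η, ι} ∋ x has {η, ι} ∩ (A ∖ {η}) = ∅, so x is NOT a limit point.
  x = θ: open {θ} ∋ x has {θ} ∩ (A ∖ {θ}) = ∅, so x is NOT a limit point.
  x = ι: open {ι} ∋ x has {ι} ∩ (A ∖ {ι}) = ∅, so x is NOT a limit point.
Collecting: A' = ∅.


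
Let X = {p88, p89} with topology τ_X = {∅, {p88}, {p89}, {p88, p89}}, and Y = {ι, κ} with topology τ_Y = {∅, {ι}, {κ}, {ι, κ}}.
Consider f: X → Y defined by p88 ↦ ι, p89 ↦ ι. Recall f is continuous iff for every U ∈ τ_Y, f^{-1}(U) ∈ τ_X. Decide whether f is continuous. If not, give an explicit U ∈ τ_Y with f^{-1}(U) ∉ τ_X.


f IS continuous.

Compute f^{-1}(U) for each U ∈ τ_Y:
  U = ∅: f^{-1}(U) = ∅ ∈ τ_X ✓.
  U = {ι}: f^{-1}(U) = {p88, p89} ∈ τ_X ✓.
  U = {κ}: f^{-1}(U) = ∅ ∈ τ_X ✓.
  U = {ι, κ}: f^{-1}(U) = {p88, p89} ∈ τ_X ✓.
Every preimage lies in τ_X, so f IS continuous.


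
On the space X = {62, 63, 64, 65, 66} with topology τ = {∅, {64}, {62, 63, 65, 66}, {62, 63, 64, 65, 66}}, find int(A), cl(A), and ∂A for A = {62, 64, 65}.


int(A) = {64}, cl(A) = {62, 63, 64, 65, 66}, ∂A = {62, 63, 65, 66}.

Closed sets in (X, τ) are complements of opens:
  closed(X, τ) = {∅, {64}, {62, 63, 65, 66}, {62, 63, 64, 65, 66}}.
int(A) = ⋃ {U ∈ τ : U ⊆ A}. Opens contained in A: ∅, {64}.
Taking the union of these: int(A) = {64}.
cl(A) = ⋂ {C closed : A ⊆ C}. Closed sets containing A: {62, 63, 64, 65, 66}.
Intersecting these: cl(A) = {62, 63, 64, 65, 66}.
∂A = cl(A) ∖ int(A) = {62, 63, 64, 65, 66} ∖ {64} = {62, 63, 65, 66}.


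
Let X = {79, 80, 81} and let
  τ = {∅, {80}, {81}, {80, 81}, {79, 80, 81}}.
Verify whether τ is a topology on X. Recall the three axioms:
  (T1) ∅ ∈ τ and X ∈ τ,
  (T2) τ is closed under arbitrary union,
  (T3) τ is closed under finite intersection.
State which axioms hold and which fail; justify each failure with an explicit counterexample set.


τ IS a topology on X.

Axiom (T1): ∅ ∈ τ? Yes; X ∈ τ? Yes.
Axiom (T2/T3): check pairwise unions and intersections of members of τ.
All pairwise intersections and unions checked — each lies in τ. Therefore τ satisfies (T1), (T2), (T3): it IS a topology on X.


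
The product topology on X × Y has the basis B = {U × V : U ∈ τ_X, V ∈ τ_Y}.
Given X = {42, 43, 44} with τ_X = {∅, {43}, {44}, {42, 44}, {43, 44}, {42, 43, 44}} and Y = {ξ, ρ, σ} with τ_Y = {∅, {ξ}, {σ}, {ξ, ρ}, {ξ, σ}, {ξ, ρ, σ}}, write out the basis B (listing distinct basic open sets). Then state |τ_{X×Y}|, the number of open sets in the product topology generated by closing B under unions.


Basis B = {∅ × ∅, {43} × {ξ}, {43} × {σ}, {44} × {ξ}, {44} × {σ}, {42, 44} × {ξ}, {42, 44} × {σ}, {43} × {ξ, ρ}, {43} × {ξ, σ}, {43, 44} × {ξ}, {43, 44} × {σ}, {44} × {ξ, ρ}, {44} × {ξ, σ}, {42, 43, 44} × {ξ}, {42, 43, 44} × {σ}, {43} × {ξ, ρ, σ}, {44} × {ξ, ρ, σ}, {42, 44} × {ξ, ρ}, {42, 44} × {ξ, σ}, {43, 44} × {ξ, ρ}, {43, 44} × {ξ, σ}, {42, 44} × {ξ, ρ, σ}, {42, 43, 44} × {ξ, ρ}, {42, 43, 44} × {ξ, σ}, {43, 44} × {ξ, ρ, σ}, {42, 43, 44} × {ξ, ρ, σ}}; |τ_{X×Y}| = 108.

Enumerate products U × V with U ∈ τ_X, V ∈ τ_Y (deduplicated):
  ∅ × ∅ = {} (∅)
  {43} × {ξ} = {(43,ξ)}
  {43} × {σ} = {(43,σ)}
  {44} × {ξ} = {(44,ξ)}
  {44} × {σ} = {(44,σ)}
  {42, 44} × {ξ} = {(42,ξ), (44,ξ)}
  {42, 44} × {σ} = {(42,σ), (44,σ)}
  {43} × {ξ, ρ} = {(43,ξ), (43,ρ)}
  {43} × {ξ, σ} = {(43,ξ), (43,σ)}
  {43, 44} × {ξ} = {(43,ξ), (44,ξ)}
  {43, 44} × {σ} = {(43,σ), (44,σ)}
  {44} × {ξ, ρ} = {(44,ξ), (44,ρ)}
  {44} × {ξ, σ} = {(44,ξ), (44,σ)}
  {42, 43, 44} × {ξ} = {(42,ξ), (43,ξ), (44,ξ)}
  {42, 43, 44} × {σ} = {(42,σ), (43,σ), (44,σ)}
  {43} × {ξ, ρ, σ} = {(43,ξ), (43,ρ), (43,σ)}
  {44} × {ξ, ρ, σ} = {(44,ξ), (44,ρ), (44,σ)}
  {42, 44} × {ξ, ρ} = {(42,ξ), (42,ρ), (44,ξ), (44,ρ)}
  {42, 44} × {ξ, σ} = {(42,ξ), (42,σ), (44,ξ), (44,σ)}
  {43, 44} × {ξ, ρ} = {(43,ξ), (43,ρ), (44,ξ), (44,ρ)}
  {43, 44} × {ξ, σ} = {(43,ξ), (43,σ), (44,ξ), (44,σ)}
  {42, 44} × {ξ, ρ, σ} = {(42,ξ), (42,ρ), (42,σ), (44,ξ), (44,ρ), (44,σ)}
  {42, 43, 44} × {ξ, ρ} = {(42,ξ), (42,ρ), (43,ξ), (43,ρ), (44,ξ), (44,ρ)}
  {42, 43, 44} × {ξ, σ} = {(42,ξ), (42,σ), (43,ξ), (43,σ), (44,ξ), (44,σ)}
  {43, 44} × {ξ, ρ, σ} = {(43,ξ), (43,ρ), (43,σ), (44,ξ), (44,ρ), (44,σ)}
  {42, 43, 44} × {ξ, ρ, σ} = {(42,ξ), (42,ρ), (42,σ), (43,ξ), (43,ρ), (43,σ), (44,ξ), (44,ρ), (44,σ)}
These 26 distinct sets form the basis B.
Close under arbitrary unions to get τ_{X×Y}; counting gives |τ_{X×Y}| = 108.


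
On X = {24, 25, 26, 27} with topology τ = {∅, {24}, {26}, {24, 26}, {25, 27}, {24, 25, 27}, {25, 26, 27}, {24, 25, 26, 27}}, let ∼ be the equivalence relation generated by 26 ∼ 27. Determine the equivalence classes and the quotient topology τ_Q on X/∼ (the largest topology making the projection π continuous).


X/∼ = {[24], [25], [26=27]}; |τ_Q| = 4.

Equivalence classes: [24], [25], [26=27].
Quotient map π: X → X/∼ sends 24 ↦ [24], 25 ↦ [25], 26 ↦ [26=27], 27 ↦ [26=27].
For each subset V ⊆ X/∼, compute π^{-1}(V) ⊆ X and check whether π^{-1}(V) ∈ τ. V is open in τ_Q iff π^{-1}(V) ∈ τ.
  V = {}: π^{-1}(V) = ∅ ∈ τ ✓.
  V = {[24]}: π^{-1}(V) = {24} ∈ τ ✓.
  V = {[25]}: π^{-1}(V) = {25} ∉ τ ✗.
  V = {[24], [25]}: π^{-1}(V) = {24, 25} ∉ τ ✗.
  V = {[26=27]}: π^{-1}(V) = {26, 27} ∉ τ ✗.
  V = {[24], [26=27]}: π^{-1}(V) = {24, 26, 27} ∉ τ ✗.
  V = {[25], [26=27]}: π^{-1}(V) = {25, 26, 27} ∈ τ ✓.
  V = {[24], [25], [26=27]}: π^{-1}(V) = {24, 25, 26, 27} ∈ τ ✓.
Open sets in the quotient: τ_Q = {{}, {[24]}, {[25], [26=27]}, {[24], [25], [26=27]}} (4 elements).


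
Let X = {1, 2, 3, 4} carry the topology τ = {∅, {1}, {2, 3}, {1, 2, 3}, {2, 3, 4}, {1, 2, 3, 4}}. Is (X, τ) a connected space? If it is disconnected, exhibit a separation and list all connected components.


(X, τ) is disconnected; components = [{1}, {2, 3, 4}].

Find clopen sets (U ∈ τ with X ∖ U ∈ τ):
  U = ∅, X ∖ U = {1, 2, 3, 4} — both open, so U is clopen.
  U = {1}, X ∖ U = {2, 3, 4} — both open, so U is clopen.
  U = {2, 3, 4}, X ∖ U = {1} — both open, so U is clopen.
  U = {1, 2, 3, 4}, X ∖ U = ∅ — both open, so U is clopen.
Nontrivial clopen(s) exist: e.g. {2, 3, 4}. So (X, τ) is disconnected.
Compute connected components by grouping points that agree on all clopens:
  component: {1}
  component: {2, 3, 4}


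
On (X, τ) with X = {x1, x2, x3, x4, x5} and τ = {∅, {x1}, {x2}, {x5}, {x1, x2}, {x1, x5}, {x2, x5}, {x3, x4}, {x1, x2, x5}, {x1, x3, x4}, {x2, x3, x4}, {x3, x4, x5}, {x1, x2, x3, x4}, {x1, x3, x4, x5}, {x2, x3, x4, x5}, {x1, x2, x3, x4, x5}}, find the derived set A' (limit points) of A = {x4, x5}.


A' = {x3}

For each x ∈ X, list the open sets U ∈ τ with x ∈ U, then check whether U ∩ (A ∖ {x}) ≠ ∅ for every such U.
  x = x1: open {x1} ∋ x has {x1} ∩ (A ∖ {x1}) = ∅, so x is NOT a limit point.
  x = x2: open {x2} ∋ x has {x2} ∩ (A ∖ {x2}) = ∅, so x is NOT a limit point.
  x = x3: opens ∋ x are {x3, x4}, {x1, x3, x4}, {x2, x3, x4}, {x3, x4, x5}, {x1, x2, x3, x4}, {x1, x3, x4, x5}, {x2, x3, x4, x5}, {x1, x2, x3, x4, x5}; each meets A ∖ {x3}, so x IS a limit point.
  x = x4: open {x3, x4} ∋ x has {x3, x4} ∩ (A ∖ {x4}) = ∅, so x is NOT a limit point.
  x = x5: open {x5} ∋ x has {x5} ∩ (A ∖ {x5}) = ∅, so x is NOT a limit point.
Collecting: A' = {x3}.


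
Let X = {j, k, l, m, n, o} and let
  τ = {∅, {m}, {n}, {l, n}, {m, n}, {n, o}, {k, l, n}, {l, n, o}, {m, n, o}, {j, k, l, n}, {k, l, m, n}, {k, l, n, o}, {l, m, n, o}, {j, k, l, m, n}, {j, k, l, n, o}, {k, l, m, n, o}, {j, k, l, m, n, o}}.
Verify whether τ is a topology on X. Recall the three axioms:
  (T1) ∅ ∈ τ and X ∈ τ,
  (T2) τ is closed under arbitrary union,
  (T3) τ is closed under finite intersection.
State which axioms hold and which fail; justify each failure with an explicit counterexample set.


τ is NOT a topology on X.

Axiom (T1): ∅ ∈ τ? Yes; X ∈ τ? Yes.
Axiom (T2/T3): check pairwise unions and intersections of members of τ.
Counterexample for (T2): {m} ∪ {l, n} = {l, m, n} ∉ τ. Therefore τ is NOT a topology.


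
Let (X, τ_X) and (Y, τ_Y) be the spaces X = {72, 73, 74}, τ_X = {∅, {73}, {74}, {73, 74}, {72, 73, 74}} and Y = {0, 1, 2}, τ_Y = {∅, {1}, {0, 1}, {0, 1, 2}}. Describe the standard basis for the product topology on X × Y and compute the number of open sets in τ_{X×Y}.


Basis B = {∅ × ∅, {73} × {1}, {74} × {1}, {73} × {0, 1}, {73, 74} × {1}, {74} × {0, 1}, {72, 73, 74} × {1}, {73} × {0, 1, 2}, {74} × {0, 1, 2}, {73, 74} × {0, 1}, {72, 73, 74} × {0, 1}, {73, 74} × {0, 1, 2}, {72, 73, 74} × {0, 1, 2}}; |τ_{X×Y}| = 30.

Enumerate products U × V with U ∈ τ_X, V ∈ τ_Y (deduplicated):
  ∅ × ∅ = {} (∅)
  {73} × {1} = {(73,1)}
  {74} × {1} = {(74,1)}
  {73} × {0, 1} = {(73,0), (73,1)}
  {73, 74} × {1} = {(73,1), (74,1)}
  {74} × {0, 1} = {(74,0), (74,1)}
  {72, 73, 74} × {1} = {(72,1), (73,1), (74,1)}
  {73} × {0, 1, 2} = {(73,0), (73,1), (73,2)}
  {74} × {0, 1, 2} = {(74,0), (74,1), (74,2)}
  {73, 74} × {0, 1} = {(73,0), (73,1), (74,0), (74,1)}
  {72, 73, 74} × {0, 1} = {(72,0), (72,1), (73,0), (73,1), (74,0), (74,1)}
  {73, 74} × {0, 1, 2} = {(73,0), (73,1), (73,2), (74,0), (74,1), (74,2)}
  {72, 73, 74} × {0, 1, 2} = {(72,0), (72,1), (72,2), (73,0), (73,1), (73,2), (74,0), (74,1), (74,2)}
These 13 distinct sets form the basis B.
Close under arbitrary unions to get τ_{X×Y}; counting gives |τ_{X×Y}| = 30.


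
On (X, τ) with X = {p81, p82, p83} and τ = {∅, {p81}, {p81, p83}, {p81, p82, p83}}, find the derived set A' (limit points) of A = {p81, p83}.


A' = {p82, p83}

For each x ∈ X, list the open sets U ∈ τ with x ∈ U, then check whether U ∩ (A ∖ {x}) ≠ ∅ for every such U.
  x = p81: open {p81} ∋ x has {p81} ∩ (A ∖ {p81}) = ∅, so x is NOT a limit point.
  x = p82: opens ∋ x are {p81, p82, p83}; each meets A ∖ {p82}, so x IS a limit point.
  x = p83: opens ∋ x are {p81, p83}, {p81, p82, p83}; each meets A ∖ {p83}, so x IS a limit point.
Collecting: A' = {p82, p83}.


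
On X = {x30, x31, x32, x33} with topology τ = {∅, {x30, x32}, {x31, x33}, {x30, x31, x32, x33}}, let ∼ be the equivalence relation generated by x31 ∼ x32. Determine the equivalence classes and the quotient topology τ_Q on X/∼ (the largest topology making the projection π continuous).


X/∼ = {[x30], [x31=x32], [x33]}; |τ_Q| = 2.

Equivalence classes: [x30], [x31=x32], [x33].
Quotient map π: X → X/∼ sends x30 ↦ [x30], x31 ↦ [x31=x32], x32 ↦ [x31=x32], x33 ↦ [x33].
For each subset V ⊆ X/∼, compute π^{-1}(V) ⊆ X and check whether π^{-1}(V) ∈ τ. V is open in τ_Q iff π^{-1}(V) ∈ τ.
  V = {}: π^{-1}(V) = ∅ ∈ τ ✓.
  V = {[x30]}: π^{-1}(V) = {x30} ∉ τ ✗.
  V = {[x31=x32]}: π^{-1}(V) = {x31, x32} ∉ τ ✗.
  V = {[x30], [x31=x32]}: π^{-1}(V) = {x30, x31, x32} ∉ τ ✗.
  V = {[x33]}: π^{-1}(V) = {x33} ∉ τ ✗.
  V = {[x30], [x33]}: π^{-1}(V) = {x30, x33} ∉ τ ✗.
  V = {[x31=x32], [x33]}: π^{-1}(V) = {x31, x32, x33} ∉ τ ✗.
  V = {[x30], [x31=x32], [x33]}: π^{-1}(V) = {x30, x31, x32, x33} ∈ τ ✓.
Open sets in the quotient: τ_Q = {{}, {[x30], [x31=x32], [x33]}} (2 elements).


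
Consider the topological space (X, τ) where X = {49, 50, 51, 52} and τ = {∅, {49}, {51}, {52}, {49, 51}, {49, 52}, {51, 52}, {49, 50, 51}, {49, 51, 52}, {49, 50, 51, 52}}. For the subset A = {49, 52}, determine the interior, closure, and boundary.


int(A) = {49, 52}, cl(A) = {49, 50, 52}, ∂A = {50}.

Closed sets in (X, τ) are complements of opens:
  closed(X, τ) = {∅, {50}, {52}, {49, 50}, {50, 51}, {50, 52}, {49, 50, 51}, {49, 50, 52}, {50, 51, 52}, {49, 50, 51, 52}}.
int(A) = ⋃ {U ∈ τ : U ⊆ A}. Opens contained in A: ∅, {49}, {52}, {49, 52}.
Taking the union of these: int(A) = {49, 52}.
cl(A) = ⋂ {C closed : A ⊆ C}. Closed sets containing A: {49, 50, 52}, {49, 50, 51, 52}.
Intersecting these: cl(A) = {49, 50, 52}.
∂A = cl(A) ∖ int(A) = {49, 50, 52} ∖ {49, 52} = {50}.


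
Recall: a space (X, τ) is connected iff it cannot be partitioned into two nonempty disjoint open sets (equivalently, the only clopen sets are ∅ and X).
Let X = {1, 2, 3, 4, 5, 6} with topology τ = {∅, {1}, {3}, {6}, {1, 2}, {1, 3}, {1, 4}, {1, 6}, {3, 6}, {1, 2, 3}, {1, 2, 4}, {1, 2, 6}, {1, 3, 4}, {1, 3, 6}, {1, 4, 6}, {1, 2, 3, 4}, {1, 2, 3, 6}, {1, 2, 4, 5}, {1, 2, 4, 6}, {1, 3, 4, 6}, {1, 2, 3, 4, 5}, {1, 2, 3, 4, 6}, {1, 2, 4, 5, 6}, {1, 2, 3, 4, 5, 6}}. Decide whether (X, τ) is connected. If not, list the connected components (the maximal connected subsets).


(X, τ) is disconnected; components = [{3}, {6}, {1, 2, 4, 5}].

Find clopen sets (U ∈ τ with X ∖ U ∈ τ):
  U = ∅, X ∖ U = {1, 2, 3, 4, 5, 6} — both open, so U is clopen.
  U = {3}, X ∖ U = {1, 2, 4, 5, 6} — both open, so U is clopen.
  U = {6}, X ∖ U = {1, 2, 3, 4, 5} — both open, so U is clopen.
  U = {3, 6}, X ∖ U = {1, 2, 4, 5} — both open, so U is clopen.
  U = {1, 2, 4, 5}, X ∖ U = {3, 6} — both open, so U is clopen.
  U = {1, 2, 3, 4, 5}, X ∖ U = {6} — both open, so U is clopen.
  U = {1, 2, 4, 5, 6}, X ∖ U = {3} — both open, so U is clopen.
  U = {1, 2, 3, 4, 5, 6}, X ∖ U = ∅ — both open, so U is clopen.
Nontrivial clopen(s) exist: e.g. {1, 2, 3, 4, 5}. So (X, τ) is disconnected.
Compute connected components by grouping points that agree on all clopens:
  component: {3}
  component: {6}
  component: {1, 2, 4, 5}


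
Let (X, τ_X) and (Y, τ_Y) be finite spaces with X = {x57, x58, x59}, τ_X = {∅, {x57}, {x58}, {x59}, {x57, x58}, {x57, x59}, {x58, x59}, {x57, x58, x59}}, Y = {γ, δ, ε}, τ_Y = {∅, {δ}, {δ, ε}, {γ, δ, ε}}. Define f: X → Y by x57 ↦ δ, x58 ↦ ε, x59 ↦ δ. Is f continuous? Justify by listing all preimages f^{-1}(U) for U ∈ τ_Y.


f IS continuous.

Compute f^{-1}(U) for each U ∈ τ_Y:
  U = ∅: f^{-1}(U) = ∅ ∈ τ_X ✓.
  U = {δ}: f^{-1}(U) = {x57, x59} ∈ τ_X ✓.
  U = {δ, ε}: f^{-1}(U) = {x57, x58, x59} ∈ τ_X ✓.
  U = {γ, δ, ε}: f^{-1}(U) = {x57, x58, x59} ∈ τ_X ✓.
Every preimage lies in τ_X, so f IS continuous.


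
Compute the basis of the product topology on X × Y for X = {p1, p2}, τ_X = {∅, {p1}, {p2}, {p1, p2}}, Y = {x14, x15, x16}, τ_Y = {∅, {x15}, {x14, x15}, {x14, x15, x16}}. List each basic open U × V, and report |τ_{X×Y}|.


Basis B = {∅ × ∅, {p1} × {x15}, {p2} × {x15}, {p1} × {x14, x15}, {p1, p2} × {x15}, {p2} × {x14, x15}, {p1} × {x14, x15, x16}, {p2} × {x14, x15, x16}, {p1, p2} × {x14, x15}, {p1, p2} × {x14, x15, x16}}; |τ_{X×Y}| = 16.

Enumerate products U × V with U ∈ τ_X, V ∈ τ_Y (deduplicated):
  ∅ × ∅ = {} (∅)
  {p1} × {x15} = {(p1,x15)}
  {p2} × {x15} = {(p2,x15)}
  {p1} × {x14, x15} = {(p1,x14), (p1,x15)}
  {p1, p2} × {x15} = {(p1,x15), (p2,x15)}
  {p2} × {x14, x15} = {(p2,x14), (p2,x15)}
  {p1} × {x14, x15, x16} = {(p1,x14), (p1,x15), (p1,x16)}
  {p2} × {x14, x15, x16} = {(p2,x14), (p2,x15), (p2,x16)}
  {p1, p2} × {x14, x15} = {(p1,x14), (p1,x15), (p2,x14), (p2,x15)}
  {p1, p2} × {x14, x15, x16} = {(p1,x14), (p1,x15), (p1,x16), (p2,x14), (p2,x15), (p2,x16)}
These 10 distinct sets form the basis B.
Close under arbitrary unions to get τ_{X×Y}; counting gives |τ_{X×Y}| = 16.


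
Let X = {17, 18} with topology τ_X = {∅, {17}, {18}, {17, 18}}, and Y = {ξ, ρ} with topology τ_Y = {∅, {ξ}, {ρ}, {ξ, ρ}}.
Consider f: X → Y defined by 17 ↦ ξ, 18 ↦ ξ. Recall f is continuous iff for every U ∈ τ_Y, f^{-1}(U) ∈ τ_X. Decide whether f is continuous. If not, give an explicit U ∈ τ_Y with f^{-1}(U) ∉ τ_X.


f IS continuous.

Compute f^{-1}(U) for each U ∈ τ_Y:
  U = ∅: f^{-1}(U) = ∅ ∈ τ_X ✓.
  U = {ξ}: f^{-1}(U) = {17, 18} ∈ τ_X ✓.
  U = {ρ}: f^{-1}(U) = ∅ ∈ τ_X ✓.
  U = {ξ, ρ}: f^{-1}(U) = {17, 18} ∈ τ_X ✓.
Every preimage lies in τ_X, so f IS continuous.


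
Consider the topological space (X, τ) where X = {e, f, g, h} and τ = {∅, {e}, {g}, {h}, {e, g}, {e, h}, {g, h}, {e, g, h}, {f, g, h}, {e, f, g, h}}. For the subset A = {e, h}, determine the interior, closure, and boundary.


int(A) = {e, h}, cl(A) = {e, f, h}, ∂A = {f}.

Closed sets in (X, τ) are complements of opens:
  closed(X, τ) = {∅, {e}, {f}, {e, f}, {f, g}, {f, h}, {e, f, g}, {e, f, h}, {f, g, h}, {e, f, g, h}}.
int(A) = ⋃ {U ∈ τ : U ⊆ A}. Opens contained in A: ∅, {e}, {h}, {e, h}.
Taking the union of these: int(A) = {e, h}.
cl(A) = ⋂ {C closed : A ⊆ C}. Closed sets containing A: {e, f, h}, {e, f, g, h}.
Intersecting these: cl(A) = {e, f, h}.
∂A = cl(A) ∖ int(A) = {e, f, h} ∖ {e, h} = {f}.


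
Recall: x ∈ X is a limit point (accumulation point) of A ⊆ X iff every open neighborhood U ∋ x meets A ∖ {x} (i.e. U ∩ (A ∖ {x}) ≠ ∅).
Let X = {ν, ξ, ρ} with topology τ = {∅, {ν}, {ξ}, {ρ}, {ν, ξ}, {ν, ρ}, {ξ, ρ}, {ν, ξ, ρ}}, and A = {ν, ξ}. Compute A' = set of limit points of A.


A' = ∅

For each x ∈ X, list the open sets U ∈ τ with x ∈ U, then check whether U ∩ (A ∖ {x}) ≠ ∅ for every such U.
  x = ν: open {ν} ∋ x has {ν} ∩ (A ∖ {ν}) = ∅, so x is NOT a limit point.
  x = ξ: open {ξ} ∋ x has {ξ} ∩ (A ∖ {ξ}) = ∅, so x is NOT a limit point.
  x = ρ: open {ρ} ∋ x has {ρ} ∩ (A ∖ {ρ}) = ∅, so x is NOT a limit point.
Collecting: A' = ∅.
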